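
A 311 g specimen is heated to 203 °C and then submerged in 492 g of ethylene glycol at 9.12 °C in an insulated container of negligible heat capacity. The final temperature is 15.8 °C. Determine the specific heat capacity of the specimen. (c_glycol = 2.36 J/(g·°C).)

Heat gained plus heat lost sum to zero:
311×c×(15.8 − 203) + 492×2.36×(15.8 − 9.12) = 0
-58219 c = -7756.3
c = -7756.3/-58219 ≈ 0.1332 J/(g·°C)

c ≈ 0.133 J/(g·°C)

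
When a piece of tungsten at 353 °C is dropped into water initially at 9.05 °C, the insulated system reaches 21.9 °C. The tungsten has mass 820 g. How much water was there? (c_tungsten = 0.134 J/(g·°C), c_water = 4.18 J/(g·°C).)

|Q_tungsten| = |Q_water|:
820×0.134×(353 − 21.9) = m×4.18×(21.9 − 9.05)
53.71 m = 36381  ⇒  m ≈ 677.3 g

m ≈ 677 g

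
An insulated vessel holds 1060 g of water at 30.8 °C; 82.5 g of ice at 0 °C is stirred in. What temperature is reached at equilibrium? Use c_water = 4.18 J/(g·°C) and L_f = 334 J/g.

Net heat exchanged in the isolated system is zero:
latent heat to melt: 82.5·334 = 27555; meltwater 0→T: 82.5·4.18·T = 344.85 T; water: 4430.8(T − 30.8)
4775.6 T = 136469 − 27555 = 108914
T ≈ 22.81 °C (positive, so assuming full melt was valid).

T_f ≈ 22.8 °C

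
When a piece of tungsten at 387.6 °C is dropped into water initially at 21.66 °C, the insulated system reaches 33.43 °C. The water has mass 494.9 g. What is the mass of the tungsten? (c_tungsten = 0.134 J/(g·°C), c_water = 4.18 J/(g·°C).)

|Q_tungsten| = |Q_water|:
m×0.134×(387.6 − 33.43) = 494.9×4.18×(33.43 − 21.66)
47.46 m = 24348  ⇒  m ≈ 513 g

m ≈ 513 g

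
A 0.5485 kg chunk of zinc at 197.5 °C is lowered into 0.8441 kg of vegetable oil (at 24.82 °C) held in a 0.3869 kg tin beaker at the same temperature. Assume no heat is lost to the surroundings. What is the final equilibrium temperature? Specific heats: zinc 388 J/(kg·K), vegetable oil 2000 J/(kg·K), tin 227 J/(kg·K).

T_f ≈ 43.3 °C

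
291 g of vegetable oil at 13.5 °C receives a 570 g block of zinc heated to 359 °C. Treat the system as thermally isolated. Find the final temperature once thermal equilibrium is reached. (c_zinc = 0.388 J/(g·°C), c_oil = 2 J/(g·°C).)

Setting the total heat transfer to zero:
570·0.388·(T − 359) + 291·2·(T − 13.5) = 0
221.16(T − 359) + 582(T − 13.5) = 0
(221.16 + 582) T = 221.16·359 + 582·13.5
T = 87253 / 803.16 = 109 °C

T_f ≈ 108.6 °C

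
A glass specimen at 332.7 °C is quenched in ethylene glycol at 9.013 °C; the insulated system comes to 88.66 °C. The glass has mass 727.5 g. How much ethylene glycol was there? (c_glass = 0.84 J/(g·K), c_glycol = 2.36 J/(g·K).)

m ≈ 793 g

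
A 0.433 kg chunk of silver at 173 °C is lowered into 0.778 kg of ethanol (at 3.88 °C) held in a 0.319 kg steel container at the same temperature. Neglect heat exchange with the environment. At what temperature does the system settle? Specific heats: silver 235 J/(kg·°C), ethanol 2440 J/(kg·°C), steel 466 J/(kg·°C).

T_f ≈ 11.9 °C

T_f is the heat-capacity-weighted average of the initial temperatures:
T_f = (101.75×173 + 1898.3×3.88 + 148.65×3.88) / (101.75 + 1898.3 + 148.65)
    = 25546 / 2148.7 ≈ 11.89 °C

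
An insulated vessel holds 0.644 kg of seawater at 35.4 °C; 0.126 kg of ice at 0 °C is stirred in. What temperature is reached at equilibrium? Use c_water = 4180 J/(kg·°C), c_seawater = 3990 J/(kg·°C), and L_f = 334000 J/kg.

T_f ≈ 15.8 °C

Taking heat into each body as positive, Σ m c ΔT = 0:
melt ice: 0.126·334000 = 42084
  warm the meltwater: 526.68 T
  seawater: 2569.6(T − 35.4)
3096.2 T = 90962 − 42084 = 48878
T ≈ 15.79 °C. Since T > 0 °C, the all-ice-melts assumption holds.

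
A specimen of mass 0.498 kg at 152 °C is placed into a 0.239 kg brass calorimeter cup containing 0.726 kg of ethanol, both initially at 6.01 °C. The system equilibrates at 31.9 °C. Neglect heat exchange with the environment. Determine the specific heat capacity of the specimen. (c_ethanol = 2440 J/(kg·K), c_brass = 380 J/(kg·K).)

c ≈ 806 J/(kg·K)

Setting the total heat transfer to zero:
0.498×c×(31.9 − 152) + 0.726×2440×(31.9 − 6.01) + 0.239×380×(31.9 − 6.01) = 0
-59.81 c = -48214
c = -48214/-59.81 ≈ 806.1 J/(kg·K)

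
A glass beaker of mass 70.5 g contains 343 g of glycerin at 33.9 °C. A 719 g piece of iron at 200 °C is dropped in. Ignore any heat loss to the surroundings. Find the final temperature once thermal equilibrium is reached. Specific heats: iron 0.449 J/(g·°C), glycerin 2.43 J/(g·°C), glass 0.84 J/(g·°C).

Let T be the final temperature. ΣQ_i = 0:
719*0.449*(T − 200) + 343*2.43*(T − 33.9) + 70.5*0.84*(T − 33.9) = 0
322.83(T − 200) + 833.49(T − 33.9) + 59.22(T − 33.9) = 0
(322.83 + 833.49 + 59.22) T = 322.83*200 + 833.49*33.9 + 59.22*33.9
T = 94829 / 1215.5 = 78 °C

T_f ≈ 78.0 °C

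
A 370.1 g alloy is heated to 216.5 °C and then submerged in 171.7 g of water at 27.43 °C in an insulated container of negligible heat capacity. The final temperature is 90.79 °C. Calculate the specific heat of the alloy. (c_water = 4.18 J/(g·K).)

c ≈ 0.977 J/(g·K)

Heat gained plus heat lost sum to zero:
370.1·c·(90.79 − 216.5) + 171.7·4.18·(90.79 − 27.43) = 0
-46525 c = -45474
c = -45474/-46525 ≈ 0.9774 J/(g·K)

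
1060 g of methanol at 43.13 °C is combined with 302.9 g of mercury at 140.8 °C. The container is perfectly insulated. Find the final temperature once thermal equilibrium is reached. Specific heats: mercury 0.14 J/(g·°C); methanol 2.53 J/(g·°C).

Let T be the final temperature. ΣQ_i = 0:
302.9×0.14×(T − 140.8) + 1060×2.53×(T − 43.13) = 0
42.41(T − 140.8) + 2681.8(T − 43.13) = 0
(42.41 + 2681.8) T = 42.41×140.8 + 2681.8×43.13
T = 121637/2724.2 ≈ 44.65 °C

T_f ≈ 44.7 °C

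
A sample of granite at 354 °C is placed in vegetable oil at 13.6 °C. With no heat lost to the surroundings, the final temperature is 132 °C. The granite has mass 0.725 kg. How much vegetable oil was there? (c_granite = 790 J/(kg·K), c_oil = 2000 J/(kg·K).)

m ≈ 0.537 kg

|Q_granite| = |Q_oil|:
0.725×790×(354 − 132) = m×2000×(132 − 13.6)
236800 m = 127150  ⇒  m ≈ 0.537 kg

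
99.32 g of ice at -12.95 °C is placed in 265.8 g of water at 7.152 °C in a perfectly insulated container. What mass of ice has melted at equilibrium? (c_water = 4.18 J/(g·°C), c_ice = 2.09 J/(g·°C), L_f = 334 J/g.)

m_melted ≈ 15.7 g

Water can give up m c ΔT = 265.8·4.18·7.152 = 7946.2 J before reaching 0 °C.
Of that, 99.32·2.09·12.95 = 2688.1 J goes to bring the ice to 0 °C, leaving 5258 J.
To melt every bit of ice: 99.32·334 = 33173 J.
That's not enough to melt it all — equilibrium is at 0 °C with ice remaining.
m_melt = 5258 / L_f = 15.74 g.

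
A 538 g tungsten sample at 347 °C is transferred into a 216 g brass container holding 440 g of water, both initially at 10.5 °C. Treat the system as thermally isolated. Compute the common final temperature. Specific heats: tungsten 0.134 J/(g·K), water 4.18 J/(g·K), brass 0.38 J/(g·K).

T_f ≈ 22.7 °C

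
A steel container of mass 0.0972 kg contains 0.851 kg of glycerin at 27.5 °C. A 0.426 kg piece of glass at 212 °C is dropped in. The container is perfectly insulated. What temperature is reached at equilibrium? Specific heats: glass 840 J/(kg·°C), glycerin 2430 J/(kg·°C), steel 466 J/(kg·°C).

Taking heat into each body as positive, Σ m c ΔT = 0:
0.426×840×(T − 212) + 0.851×2430×(T − 27.5) + 0.0972×466×(T − 27.5) = 0
357.84(T − 212) + 2067.9(T − 27.5) + 45.3(T − 27.5) = 0
(357.84 + 2067.9 + 45.3) T = 357.84×212 + 2067.9×27.5 + 45.3×27.5
T ≈ 54.22 °C

T_f ≈ 54.2 °C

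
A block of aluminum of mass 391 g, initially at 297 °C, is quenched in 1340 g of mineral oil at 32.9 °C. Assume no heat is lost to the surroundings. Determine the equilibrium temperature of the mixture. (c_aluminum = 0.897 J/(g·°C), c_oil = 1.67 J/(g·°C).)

T_f ≈ 68.7 °C

Set heat shed by the hot body equal to heat absorbed by the cold body:
391·0.897·(297 − T) = 1340·1.67·(T − 32.9)
350.73(297 − T) = 2237.8(T − 32.9)
2588.5 T = 177790  ⇒  T ≈ 68.68 °C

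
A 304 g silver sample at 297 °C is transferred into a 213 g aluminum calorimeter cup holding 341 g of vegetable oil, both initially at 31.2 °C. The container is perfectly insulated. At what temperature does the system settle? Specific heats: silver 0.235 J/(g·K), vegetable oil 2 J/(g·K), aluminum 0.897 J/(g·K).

T_f ≈ 51.3 °C

T_f = Σ m_i c_i T_i / Σ m_i c_i:
T_f = (71.44·297 + 682·31.2 + 191.06·31.2) / (71.44 + 682 + 191.06)
    = 48457 / 944.5 ≈ 51.30 °C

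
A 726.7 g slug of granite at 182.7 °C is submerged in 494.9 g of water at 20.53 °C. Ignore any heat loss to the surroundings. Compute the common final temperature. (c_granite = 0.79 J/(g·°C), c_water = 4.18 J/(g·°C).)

Set heat shed by the hot body equal to heat absorbed by the cold body:
726.7*0.79*(182.7 − T) = 494.9*4.18*(T − 20.53)
574.09(182.7 − T) = 2068.7(T − 20.53)
2642.8 T = 147357  ⇒  T ≈ 55.76 °C

T_f ≈ 55.8 °C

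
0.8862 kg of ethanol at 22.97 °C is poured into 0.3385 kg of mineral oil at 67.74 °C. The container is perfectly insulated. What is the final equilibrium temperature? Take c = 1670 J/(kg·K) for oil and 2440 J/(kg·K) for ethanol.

T_f ≈ 32.2 °C

Heat gained plus heat lost sum to zero:
0.3385×1670×(T − 67.74) + 0.8862×2440×(T − 22.97) = 0
2727.6 T = 87962
T = 87962/2727.6 ≈ 32.25 °C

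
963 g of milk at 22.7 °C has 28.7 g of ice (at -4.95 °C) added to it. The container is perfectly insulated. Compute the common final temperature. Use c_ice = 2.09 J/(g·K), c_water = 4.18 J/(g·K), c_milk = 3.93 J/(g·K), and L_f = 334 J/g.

T_f ≈ 19.5 °C

Sum of m c ΔT and latent-heat terms is zero:
warm ice to 0 °C: 28.7×2.09×(0 − (-4.95)) = 296.92; melt ice: 28.7×334 = 9585.8; meltwater 0→T: 28.7×4.18×T = 119.97 T; milk: 3784.6(T − 22.7)
3904.6 T = 85910 − 9882.7 = 76027
T ≈ 19.47 °C (positive, so assuming full melt was valid).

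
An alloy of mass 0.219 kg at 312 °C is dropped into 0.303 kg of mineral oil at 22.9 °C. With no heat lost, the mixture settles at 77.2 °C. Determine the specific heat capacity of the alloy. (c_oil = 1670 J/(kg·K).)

c ≈ 534 J/(kg·K)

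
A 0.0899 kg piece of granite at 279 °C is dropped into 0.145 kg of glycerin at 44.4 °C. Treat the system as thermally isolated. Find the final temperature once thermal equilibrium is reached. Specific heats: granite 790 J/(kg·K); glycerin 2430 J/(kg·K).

T_f ≈ 83.8 °C

Setting the total heat transfer to zero:
0.0899·790·(T − 279) + 0.145·2430·(T − 44.4) = 0
(71.02 + 352.35) T = 71.02·279 + 352.35·44.4
T = 35459 / 423.37 = 83.8 °C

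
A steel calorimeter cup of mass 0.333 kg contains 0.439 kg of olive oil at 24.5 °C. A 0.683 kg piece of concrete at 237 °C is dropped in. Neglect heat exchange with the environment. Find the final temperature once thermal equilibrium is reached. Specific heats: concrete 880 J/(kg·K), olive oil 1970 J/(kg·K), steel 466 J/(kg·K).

T_f ≈ 103.3 °C

Net heat exchanged in the isolated system is zero:
0.683×880×(T − 237) + 0.439×1970×(T − 24.5) + 0.333×466×(T − 24.5) = 0
1621 T = 167437
T = 167437/1621 ≈ 103.29 °C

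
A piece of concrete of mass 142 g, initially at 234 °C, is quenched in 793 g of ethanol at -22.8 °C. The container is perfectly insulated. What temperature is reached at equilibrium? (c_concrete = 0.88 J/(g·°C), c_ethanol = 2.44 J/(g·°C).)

T_f ≈ -7.2 °C

With ΣQ=0 the equilibrium temperature is the m·c-weighted mean:
T_f = (124.96·234 + 1934.9·(-22.8)) / (124.96 + 1934.9)
    = -14876 / 2059.9 ≈ -7.22 °C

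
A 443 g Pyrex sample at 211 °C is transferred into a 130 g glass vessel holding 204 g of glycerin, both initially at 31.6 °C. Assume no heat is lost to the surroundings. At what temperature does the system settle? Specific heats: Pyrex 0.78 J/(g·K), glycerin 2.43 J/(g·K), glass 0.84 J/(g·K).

Let T be the final temperature. ΣQ_i = 0:
443×0.78×(T − 211) + 204×2.43×(T − 31.6) + 130×0.84×(T − 31.6) = 0
345.54(T − 211) + 495.72(T − 31.6) + 109.2(T − 31.6) = 0
(345.54 + 495.72 + 109.2) T = 345.54×211 + 495.72×31.6 + 109.2×31.6
T = 92024 / 950.46 = 96.8 °C

T_f ≈ 96.8 °C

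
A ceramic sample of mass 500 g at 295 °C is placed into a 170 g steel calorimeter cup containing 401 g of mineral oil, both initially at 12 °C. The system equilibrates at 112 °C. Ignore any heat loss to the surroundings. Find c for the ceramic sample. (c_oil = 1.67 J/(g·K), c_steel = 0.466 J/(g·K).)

Heat gained plus heat lost sum to zero:
500×c×(112 − 295) + 401×1.67×(112 − 12) + 170×0.466×(112 − 12) = 0
-91500 c = -74889
c = -74889/-91500 ≈ 0.8185 J/(g·K)

c ≈ 0.818 J/(g·K)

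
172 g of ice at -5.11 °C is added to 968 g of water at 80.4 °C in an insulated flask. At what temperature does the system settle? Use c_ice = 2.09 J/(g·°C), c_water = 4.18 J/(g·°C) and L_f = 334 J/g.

T_f ≈ 55.8 °C

Setting the total heat transfer to zero:
ice -5.11→0 °C: 172×2.09×5.11 = 1836.9; melt ice: 172×334 = 57448; meltwater 0→T: 172×4.18×T = 718.96 T; water: 4046.2(T − 80.4)
4765.2 T = 325318 − 59285 = 266033
T ≈ 55.83 °C. Since T > 0 °C, the all-ice-melts assumption holds.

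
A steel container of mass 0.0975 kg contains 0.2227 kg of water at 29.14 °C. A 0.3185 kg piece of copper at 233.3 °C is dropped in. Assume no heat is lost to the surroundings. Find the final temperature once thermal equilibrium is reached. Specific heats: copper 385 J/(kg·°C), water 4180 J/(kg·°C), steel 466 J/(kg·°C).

T_f ≈ 51.9 °C

Energy conservation, ΣQ = 0:
0.3185×385×(T − 233.3) + 0.2227×4180×(T − 29.14) + 0.0975×466×(T − 29.14) = 0
122.62(T − 233.3) + 930.89(T − 29.14) + 45.44(T − 29.14) = 0
1098.9 T = 57058
T = 57058 / 1098.9 = 51.9 °C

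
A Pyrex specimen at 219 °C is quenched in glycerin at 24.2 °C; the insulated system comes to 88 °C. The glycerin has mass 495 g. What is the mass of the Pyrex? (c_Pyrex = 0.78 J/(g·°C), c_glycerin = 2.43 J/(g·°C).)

m ≈ 751 g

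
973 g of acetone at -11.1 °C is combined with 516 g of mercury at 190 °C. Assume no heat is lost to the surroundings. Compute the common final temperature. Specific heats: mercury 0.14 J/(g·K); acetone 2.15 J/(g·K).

|Q_mercury| = |Q_acetone|:
516·0.14·(190 − T) = 973·2.15·(T − (-11.1))
72.24(190 − T) = 2091.9(T − (-11.1))
2164.2 T = -9495  ⇒  T ≈ -4.39 °C

T_f ≈ -4.4 °C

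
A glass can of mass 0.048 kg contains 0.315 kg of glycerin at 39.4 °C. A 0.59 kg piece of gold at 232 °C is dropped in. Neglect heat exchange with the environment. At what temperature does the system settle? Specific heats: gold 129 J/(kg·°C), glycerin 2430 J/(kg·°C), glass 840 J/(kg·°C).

T_f ≈ 56.0 °C

T_f is the heat-capacity-weighted average of the initial temperatures:
T_f = (76.11*232 + 765.45*39.4 + 40.32*39.4) / (76.11 + 765.45 + 40.32)
    = 49405 / 881.88 ≈ 56.02 °C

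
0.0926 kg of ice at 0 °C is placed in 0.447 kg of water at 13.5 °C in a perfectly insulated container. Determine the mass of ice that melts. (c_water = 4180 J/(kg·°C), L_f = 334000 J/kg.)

m_melted ≈ 0.0755 kg

Heat available from the water dropping to 0 °C: 0.447×4180×13.5 = 25224 J.
Melting all 0.0926 kg of ice would need 0.0926×334000 = 30928 J.
That's not enough to melt it all — equilibrium is at 0 °C with ice remaining.
m_melt = 25224 / L_f = 0.07552 kg.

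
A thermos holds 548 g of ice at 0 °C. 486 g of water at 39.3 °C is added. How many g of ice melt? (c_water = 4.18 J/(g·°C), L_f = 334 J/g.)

m_melted ≈ 239 g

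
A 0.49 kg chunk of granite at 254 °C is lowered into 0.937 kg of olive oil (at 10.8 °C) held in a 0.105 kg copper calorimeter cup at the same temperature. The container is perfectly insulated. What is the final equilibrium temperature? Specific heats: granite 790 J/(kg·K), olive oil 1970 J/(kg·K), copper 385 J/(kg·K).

T_f ≈ 52.2 °C

Net heat exchanged in the isolated system is zero:
0.49×790×(T − 254) + 0.937×1970×(T − 10.8) + 0.105×385×(T − 10.8) = 0
(387.1 + 1845.9 + 40.42) T = 387.1×254 + 1845.9×10.8 + 40.42×10.8
T = 118696/2273.4 ≈ 52.21 °C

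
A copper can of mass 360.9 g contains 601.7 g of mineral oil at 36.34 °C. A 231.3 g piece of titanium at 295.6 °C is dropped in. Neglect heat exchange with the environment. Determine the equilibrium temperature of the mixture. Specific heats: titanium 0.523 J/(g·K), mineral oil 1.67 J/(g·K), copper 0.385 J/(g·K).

T_f ≈ 61.1 °C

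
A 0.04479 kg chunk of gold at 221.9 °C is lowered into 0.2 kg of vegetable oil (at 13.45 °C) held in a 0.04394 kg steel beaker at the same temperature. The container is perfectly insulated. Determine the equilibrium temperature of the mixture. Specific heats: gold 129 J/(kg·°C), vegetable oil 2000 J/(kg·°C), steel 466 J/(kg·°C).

T_f = Σ m_i c_i T_i / Σ m_i c_i:
T_f = (5.778×221.9 + 400×13.45 + 20.48×13.45) / (5.778 + 400 + 20.48)
    = 6937.5 / 426.25 ≈ 16.28 °C

T_f ≈ 16.3 °C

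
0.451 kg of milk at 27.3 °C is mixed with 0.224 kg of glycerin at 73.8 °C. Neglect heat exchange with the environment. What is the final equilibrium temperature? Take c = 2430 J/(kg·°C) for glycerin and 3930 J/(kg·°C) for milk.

Heat lost by the glycerin equals heat gained by the milk:
0.224·2430·(73.8 − T) = 0.451·3930·(T − 27.3)
544.32(73.8 − T) = 1772.4(T − 27.3)
2316.8 T = 88558  ⇒  T ≈ 38.23 °C

T_f ≈ 38.2 °C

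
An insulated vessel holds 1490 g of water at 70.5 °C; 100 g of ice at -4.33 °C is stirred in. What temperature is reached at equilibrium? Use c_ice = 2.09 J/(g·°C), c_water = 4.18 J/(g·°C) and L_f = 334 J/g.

Sum of m c ΔT and latent-heat terms is zero:
ice -4.33→0 °C: 100×2.09×4.33 = 904.97; melt ice: 100×334 = 33400; meltwater 0→T: 100×4.18×T = 418 T; water cools: 1490×4.18×(T − 70.5) = 6228.2(T − 70.5)
6646.2 T = 439088 − 34305 = 404783
T ≈ 60.90 °C — above 0 °C, consistent with complete melting.

T_f ≈ 60.9 °C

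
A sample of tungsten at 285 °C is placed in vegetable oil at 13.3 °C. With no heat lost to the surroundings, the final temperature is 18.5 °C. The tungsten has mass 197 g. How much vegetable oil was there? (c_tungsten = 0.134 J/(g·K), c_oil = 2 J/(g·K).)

m ≈ 676 g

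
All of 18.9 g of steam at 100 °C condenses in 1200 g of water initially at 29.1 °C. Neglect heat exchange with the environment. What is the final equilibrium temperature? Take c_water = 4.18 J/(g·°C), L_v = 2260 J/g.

Taking heat into each body as positive, Σ m c ΔT = 0:
latent heat released on condensation: 18.9×2260 = 42714; condensed water 100 °C→T: 79(T − 100); water warms: 1200×4.18×(T − 29.1) = 5016(T − 29.1)
5095 T = 42714 + 7900.2 + 145966 = 196580
T ≈ 38.58 °C, under the boiling point, so the assumption holds.

T_f ≈ 38.6 °C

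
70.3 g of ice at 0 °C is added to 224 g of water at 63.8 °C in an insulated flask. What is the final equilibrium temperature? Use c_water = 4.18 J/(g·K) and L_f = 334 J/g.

T_f ≈ 29.5 °C

Conservation of energy gives ΣQ = 0:
latent heat to melt: 70.3·334 = 23480
  meltwater 0→T: 70.3·4.18·T = 293.85 T
  water cools: 224·4.18·(T − 63.8) = 936.32(T − 63.8)
1230.2 T = 59737 − 23480 = 36257
T ≈ 29.47 °C (positive, so assuming full melt was valid).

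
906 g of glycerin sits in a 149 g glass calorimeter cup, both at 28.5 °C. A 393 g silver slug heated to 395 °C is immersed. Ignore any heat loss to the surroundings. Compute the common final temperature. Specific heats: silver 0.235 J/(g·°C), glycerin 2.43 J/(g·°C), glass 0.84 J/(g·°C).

T_f ≈ 42.5 °C

T_f = Σ m_i c_i T_i / Σ m_i c_i:
T_f = (92.35*395 + 2201.6*28.5 + 125.16*28.5) / (92.35 + 2201.6 + 125.16)
    = 102792 / 2419.1 ≈ 42.49 °C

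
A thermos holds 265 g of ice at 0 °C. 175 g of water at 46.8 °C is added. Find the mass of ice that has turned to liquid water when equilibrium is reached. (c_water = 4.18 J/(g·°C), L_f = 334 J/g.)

m_melted ≈ 102 g

Cooling the water to 0 °C releases 175×4.18×46.8 = 34234 J.
Fully melting the ice requires m_ice L_f = 265×334 = 88510 J.
34234 J < 88510 J, so only part of the ice melts and the system sits at 0 °C.
m_melted×334 = 34234  ⇒  m_melted ≈ 102.5 g.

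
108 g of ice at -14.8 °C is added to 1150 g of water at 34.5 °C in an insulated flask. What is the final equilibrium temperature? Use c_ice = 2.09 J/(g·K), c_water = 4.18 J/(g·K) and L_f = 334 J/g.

Let T be the final temperature. ΣQ_i = 0:
warm ice to 0 °C: 108×2.09×(0 − (-14.8)) = 3340.7
  melt ice: 108×334 = 36072
  warm the meltwater: 451.44 T
  water: 4807(T − 34.5)
5258.4 T = 165842 − 39413 = 126429
T ≈ 24.04 °C — above 0 °C, consistent with complete melting.

T_f ≈ 24.0 °C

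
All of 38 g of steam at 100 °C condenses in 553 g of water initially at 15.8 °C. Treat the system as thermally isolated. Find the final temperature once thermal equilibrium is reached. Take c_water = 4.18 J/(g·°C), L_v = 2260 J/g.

Heat gained plus heat lost sum to zero:
condense steam: −38×2260 = −85880
  condensed water 100 °C→T: 158.84(T − 100)
  original water: 2311.5(T − 15.8)
2470.4 T = 85880 + 15884 + 36522 = 138286
T ≈ 55.98 °C (< 100 °C, so full condensation is consistent).

T_f ≈ 56.0 °C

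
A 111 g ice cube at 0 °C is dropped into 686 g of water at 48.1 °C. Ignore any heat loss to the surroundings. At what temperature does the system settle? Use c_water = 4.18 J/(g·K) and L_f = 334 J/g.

Let T be the final temperature. ΣQ_i = 0:
fusion: m_ice L_f = 111×334 = 37074; meltwater 0→T: 111×4.18×T = 463.98 T; water cools: 686×4.18×(T − 48.1) = 2867.5(T − 48.1)
3331.5 T = 137926 − 37074 = 100852
T ≈ 30.27 °C. Since T > 0 °C, the all-ice-melts assumption holds.

T_f ≈ 30.3 °C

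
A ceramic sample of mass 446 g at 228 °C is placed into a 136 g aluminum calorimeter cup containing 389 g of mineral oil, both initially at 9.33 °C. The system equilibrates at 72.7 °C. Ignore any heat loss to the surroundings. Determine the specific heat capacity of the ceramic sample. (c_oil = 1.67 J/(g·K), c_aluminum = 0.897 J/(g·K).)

c ≈ 0.706 J/(g·K)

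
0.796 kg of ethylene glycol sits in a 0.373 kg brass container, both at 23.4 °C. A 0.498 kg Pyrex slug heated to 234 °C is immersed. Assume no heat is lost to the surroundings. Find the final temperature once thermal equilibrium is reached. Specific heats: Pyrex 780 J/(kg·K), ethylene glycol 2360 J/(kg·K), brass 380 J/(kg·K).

T_f ≈ 57.4 °C

T_f = Σ m_i c_i T_i / Σ m_i c_i:
T_f = (388.44*234 + 1878.6*23.4 + 141.74*23.4) / (388.44 + 1878.6 + 141.74)
    = 138170 / 2408.7 ≈ 57.36 °C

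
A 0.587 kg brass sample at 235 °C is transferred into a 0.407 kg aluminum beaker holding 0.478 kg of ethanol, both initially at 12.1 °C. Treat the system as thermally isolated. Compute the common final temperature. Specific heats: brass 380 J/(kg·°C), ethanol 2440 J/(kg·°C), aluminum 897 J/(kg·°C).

Let T be the final temperature. ΣQ_i = 0:
0.587·380·(T − 235) + 0.478·2440·(T − 12.1) + 0.407·897·(T − 12.1) = 0
223.06(T − 235) + 1166.3(T − 12.1) + 365.08(T − 12.1) = 0
(223.06 + 1166.3 + 365.08) T = 223.06·235 + 1166.3·12.1 + 365.08·12.1
T = 70949/1754.5 ≈ 40.44 °C

T_f ≈ 40.4 °C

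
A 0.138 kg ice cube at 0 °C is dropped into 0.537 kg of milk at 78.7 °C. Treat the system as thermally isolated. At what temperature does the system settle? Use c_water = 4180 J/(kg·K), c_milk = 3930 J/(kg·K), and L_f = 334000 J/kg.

Conservation of energy gives ΣQ = 0:
fusion: m_ice L_f = 0.138×334000 = 46092
  warm the meltwater: 576.84 T
  milk cools: 0.537×3930×(T − 78.7) = 2110.4(T − 78.7)
2687.3 T = 166089 − 46092 = 119997
T ≈ 44.65 °C (positive, so assuming full melt was valid).

T_f ≈ 44.7 °C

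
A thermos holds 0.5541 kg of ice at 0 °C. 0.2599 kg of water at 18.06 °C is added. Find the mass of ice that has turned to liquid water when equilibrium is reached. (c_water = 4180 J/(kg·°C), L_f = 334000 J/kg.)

m_melted ≈ 0.0587 kg

Cooling the water to 0 °C releases 0.2599×4180×18.06 = 19620 J.
To melt every bit of ice: 0.5541×334000 = 185069 J.
Since 19620 < 185069 J, not all the ice melts; equilibrium is at 0 °C.
Mass melted = 19620/334000 ≈ 0.05874 kg.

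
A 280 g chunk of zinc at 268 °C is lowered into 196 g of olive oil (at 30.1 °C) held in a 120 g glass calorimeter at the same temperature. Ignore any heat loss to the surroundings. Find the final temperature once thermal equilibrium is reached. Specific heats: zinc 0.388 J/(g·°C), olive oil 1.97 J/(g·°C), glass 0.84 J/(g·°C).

T_f ≈ 73.5 °C

T_f = Σ m_i c_i T_i / Σ m_i c_i:
T_f = (108.64*268 + 386.12*30.1 + 100.8*30.1) / (108.64 + 386.12 + 100.8)
    = 43772 / 595.56 ≈ 73.50 °C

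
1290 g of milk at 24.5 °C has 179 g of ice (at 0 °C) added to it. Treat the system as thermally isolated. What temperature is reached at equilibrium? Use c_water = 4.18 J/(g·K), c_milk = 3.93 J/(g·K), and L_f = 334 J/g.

T_f ≈ 11.1 °C

Conservation of energy gives ΣQ = 0:
latent heat to melt: 179×334 = 59786
  warm the meltwater: 748.22 T
  milk cools: 1290×3.93×(T − 24.5) = 5069.7(T − 24.5)
5817.9 T = 124208 − 59786 = 64422
T ≈ 11.07 °C (positive, so assuming full melt was valid).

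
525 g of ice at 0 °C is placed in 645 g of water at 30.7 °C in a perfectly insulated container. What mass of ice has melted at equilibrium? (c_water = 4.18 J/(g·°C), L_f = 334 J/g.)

m_melted ≈ 248 g

Heat available from the water dropping to 0 °C: 645·4.18·30.7 = 82770 J.
Melting all 525 g of ice would need 525·334 = 175350 J.
82770 J < 175350 J, so only part of the ice melts and the system sits at 0 °C.
m_melt = 82770 / L_f = 247.8 g.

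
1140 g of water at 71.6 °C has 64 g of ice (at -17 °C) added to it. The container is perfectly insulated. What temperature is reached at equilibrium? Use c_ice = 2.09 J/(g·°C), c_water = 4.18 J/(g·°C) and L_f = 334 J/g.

Let T be the final temperature. ΣQ_i = 0:
warm ice to 0 °C: 64×2.09×(0 − (-17)) = 2273.9; melt ice: 64×334 = 21376; meltwater 0→T: 64×4.18×T = 267.52 T; water cools: 1140×4.18×(T − 71.6) = 4765.2(T − 71.6)
5032.7 T = 341188 − 23650 = 317538
T ≈ 63.09 °C (positive, so assuming full melt was valid).

T_f ≈ 63.1 °C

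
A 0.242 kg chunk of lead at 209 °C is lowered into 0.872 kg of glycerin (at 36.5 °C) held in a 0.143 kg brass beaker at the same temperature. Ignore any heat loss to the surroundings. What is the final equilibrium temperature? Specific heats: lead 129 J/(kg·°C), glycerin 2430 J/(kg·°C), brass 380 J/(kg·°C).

T_f ≈ 38.9 °C

Conservation of energy gives ΣQ = 0:
0.242×129×(T − 209) + 0.872×2430×(T − 36.5) + 0.143×380×(T − 36.5) = 0
(31.22 + 2119 + 54.34) T = 31.22×209 + 2119×36.5 + 54.34×36.5
T = 85850 / 2204.5 = 38.9 °C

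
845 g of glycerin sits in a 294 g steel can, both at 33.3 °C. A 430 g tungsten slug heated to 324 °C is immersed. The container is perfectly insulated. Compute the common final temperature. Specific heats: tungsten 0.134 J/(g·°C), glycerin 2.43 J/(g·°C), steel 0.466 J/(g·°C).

T_f ≈ 40.8 °C

With ΣQ=0 the equilibrium temperature is the m·c-weighted mean:
T_f = (57.62*324 + 2053.3*33.3 + 137*33.3) / (57.62 + 2053.3 + 137)
    = 91608 / 2248 ≈ 40.75 °C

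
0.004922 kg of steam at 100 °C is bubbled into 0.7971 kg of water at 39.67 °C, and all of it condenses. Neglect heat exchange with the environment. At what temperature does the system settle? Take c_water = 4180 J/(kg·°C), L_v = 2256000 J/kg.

T_f ≈ 43.4 °C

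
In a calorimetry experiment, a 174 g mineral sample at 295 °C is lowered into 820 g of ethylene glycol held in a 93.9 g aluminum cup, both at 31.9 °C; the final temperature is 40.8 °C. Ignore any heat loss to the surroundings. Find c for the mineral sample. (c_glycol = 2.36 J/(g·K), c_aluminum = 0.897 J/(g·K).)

Let T be the final temperature. ΣQ_i = 0:
174×c×(40.8 − 295) + 820×2.36×(40.8 − 31.9) + 93.9×0.897×(40.8 − 31.9) = 0
-44231 c = -17973
c = -17973/-44231 ≈ 0.4063 J/(g·K)

c ≈ 0.406 J/(g·K)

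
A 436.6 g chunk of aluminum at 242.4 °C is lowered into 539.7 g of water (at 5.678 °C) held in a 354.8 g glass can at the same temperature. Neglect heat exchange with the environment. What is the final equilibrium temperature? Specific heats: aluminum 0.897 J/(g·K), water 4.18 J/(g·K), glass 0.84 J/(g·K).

T_f ≈ 37.2 °C

Setting the total heat transfer to zero:
436.6·0.897·(T − 242.4) + 539.7·4.18·(T − 5.678) + 354.8·0.84·(T − 5.678) = 0
2945.6 T = 109433
T = 109433 / 2945.6 = 37.2 °C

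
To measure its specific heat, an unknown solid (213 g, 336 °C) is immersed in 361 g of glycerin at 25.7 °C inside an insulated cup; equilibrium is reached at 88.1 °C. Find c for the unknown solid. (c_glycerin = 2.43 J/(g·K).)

c ≈ 1.04 J/(g·K)

Conservation of energy gives ΣQ = 0:
213·c·(88.1 − 336) + 361·2.43·(88.1 − 25.7) = 0
-52803 c = -54739
c = -54739/-52803 ≈ 1.037 J/(g·K)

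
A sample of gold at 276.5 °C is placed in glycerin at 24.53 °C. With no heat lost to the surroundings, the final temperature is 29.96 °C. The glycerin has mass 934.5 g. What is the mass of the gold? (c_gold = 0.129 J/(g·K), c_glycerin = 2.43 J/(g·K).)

m ≈ 388 g

Energy conservation, ΣQ = 0:
m·0.129·(29.96 − 276.5) + 934.5·2.43·(29.96 − 24.53) = 0
-31.8 m = -12331
m = -12331/-31.8 ≈ 387.7 g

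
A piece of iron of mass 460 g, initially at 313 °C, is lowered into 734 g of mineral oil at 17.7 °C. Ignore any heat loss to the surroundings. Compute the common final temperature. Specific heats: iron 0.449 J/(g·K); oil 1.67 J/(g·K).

T_f ≈ 60.3 °C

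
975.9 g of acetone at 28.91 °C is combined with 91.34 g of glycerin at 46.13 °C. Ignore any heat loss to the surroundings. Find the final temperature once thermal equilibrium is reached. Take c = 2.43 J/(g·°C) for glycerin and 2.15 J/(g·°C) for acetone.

T_f ≈ 30.6 °C

|Q_glycerin| = |Q_acetone|:
91.34×2.43×(46.13 − T) = 975.9×2.15×(T − 28.91)
221.96(46.13 − T) = 2098.2(T − 28.91)
2320.1 T = 70897  ⇒  T ≈ 30.56 °C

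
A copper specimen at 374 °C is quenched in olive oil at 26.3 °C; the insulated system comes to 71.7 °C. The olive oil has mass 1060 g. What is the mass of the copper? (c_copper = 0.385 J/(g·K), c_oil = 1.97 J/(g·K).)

Energy conservation, ΣQ = 0:
m·0.385·(71.7 − 374) + 1060·1.97·(71.7 − 26.3) = 0
-116.39 m = -94804
m = -94804/-116.39 ≈ 814.6 g

m ≈ 815 g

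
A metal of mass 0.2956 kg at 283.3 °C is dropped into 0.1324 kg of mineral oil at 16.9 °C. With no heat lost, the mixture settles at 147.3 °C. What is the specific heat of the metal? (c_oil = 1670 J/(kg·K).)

m_s c (T_s − T_f) = m_oil c_oil (T_f − T_0):
0.2956·c·(283.3 − 147.3) = 0.1324·1670·(147.3 − 16.9)
40.2 c = 28832  ⇒  c ≈ 717.2 J/(kg·K)

c ≈ 717 J/(kg·K)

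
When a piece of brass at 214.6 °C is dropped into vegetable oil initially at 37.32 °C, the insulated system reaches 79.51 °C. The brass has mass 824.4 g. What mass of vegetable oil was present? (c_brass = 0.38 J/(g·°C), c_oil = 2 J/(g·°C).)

Heat lost by the brass = heat gained by the oil:
824.4·0.38·(214.6 − 79.51) = m·2·(79.51 − 37.32)
84.38 m = 42320  ⇒  m ≈ 501.5 g

m ≈ 502 g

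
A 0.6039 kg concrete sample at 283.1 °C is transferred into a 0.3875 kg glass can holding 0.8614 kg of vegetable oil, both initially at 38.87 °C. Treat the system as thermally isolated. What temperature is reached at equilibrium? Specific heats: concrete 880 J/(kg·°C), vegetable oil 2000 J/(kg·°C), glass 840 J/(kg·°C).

Let T be the final temperature. ΣQ_i = 0:
0.6039*880*(T − 283.1) + 0.8614*2000*(T − 38.87) + 0.3875*840*(T − 38.87) = 0
531.43(T − 283.1) + 1722.8(T − 38.87) + 325.5(T − 38.87) = 0
(531.43 + 1722.8 + 325.5) T = 531.43*283.1 + 1722.8*38.87 + 325.5*38.87
T = 230066/2579.7 ≈ 89.18 °C

T_f ≈ 89.2 °C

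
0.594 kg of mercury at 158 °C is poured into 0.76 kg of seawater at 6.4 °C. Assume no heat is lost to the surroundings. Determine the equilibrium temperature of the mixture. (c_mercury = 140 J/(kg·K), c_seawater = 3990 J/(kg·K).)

Energy conservation, ΣQ = 0:
0.594*140*(T − 158) + 0.76*3990*(T − 6.4) = 0
83.16(T − 158) + 3032.4(T − 6.4) = 0
(83.16 + 3032.4) T = 83.16*158 + 3032.4*6.4
T = 32547 / 3115.6 = 10.4 °C

T_f ≈ 10.4 °C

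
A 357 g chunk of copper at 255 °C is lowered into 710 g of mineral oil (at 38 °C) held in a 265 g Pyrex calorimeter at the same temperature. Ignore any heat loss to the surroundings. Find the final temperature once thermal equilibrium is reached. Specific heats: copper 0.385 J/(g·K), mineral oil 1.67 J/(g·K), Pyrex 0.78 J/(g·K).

Taking heat into each body as positive, Σ m c ΔT = 0:
357*0.385*(T − 255) + 710*1.67*(T − 38) + 265*0.78*(T − 38) = 0
137.44(T − 255) + 1185.7(T − 38) + 206.7(T − 38) = 0
1529.8 T = 87960
T ≈ 57.50 °C

T_f ≈ 57.5 °C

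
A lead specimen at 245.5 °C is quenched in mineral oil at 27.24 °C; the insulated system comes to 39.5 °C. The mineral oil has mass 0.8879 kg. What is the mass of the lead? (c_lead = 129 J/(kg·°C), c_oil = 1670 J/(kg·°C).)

Energy conservation, ΣQ = 0:
m·129·(39.5 − 245.5) + 0.8879·1670·(39.5 − 27.24) = 0
-26574 m = -18179
m = -18179/-26574 ≈ 0.6841 kg

m ≈ 0.684 kg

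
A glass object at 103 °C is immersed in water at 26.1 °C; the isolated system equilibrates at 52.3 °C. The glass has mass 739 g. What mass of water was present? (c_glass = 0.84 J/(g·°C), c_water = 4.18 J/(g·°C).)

m ≈ 287 g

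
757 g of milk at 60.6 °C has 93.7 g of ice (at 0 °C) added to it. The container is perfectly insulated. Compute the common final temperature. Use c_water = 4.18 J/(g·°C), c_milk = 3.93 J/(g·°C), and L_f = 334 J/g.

Taking heat into each body as positive, Σ m c ΔT = 0:
melt ice: 93.7·334 = 31296; warm the meltwater: 391.67 T; milk: 2975(T − 60.6)
3366.7 T = 180286 − 31296 = 148990
T ≈ 44.25 °C (positive, so assuming full melt was valid).

T_f ≈ 44.3 °C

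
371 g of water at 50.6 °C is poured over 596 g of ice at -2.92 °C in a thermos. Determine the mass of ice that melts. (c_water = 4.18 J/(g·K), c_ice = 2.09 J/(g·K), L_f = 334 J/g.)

Cooling the water to 0 °C releases 371×4.18×50.6 = 78469 J.
Warming the ice to 0 °C takes 596×2.09×2.92 = 3637.3 J, leaving 74832 J for melting.
Melting all 596 g of ice would need 596×334 = 199064 J.
Since 74832 < 199064 J, not all the ice melts; equilibrium is at 0 °C.
m_melt = 74832 / L_f = 224 g.

m_melted ≈ 224 g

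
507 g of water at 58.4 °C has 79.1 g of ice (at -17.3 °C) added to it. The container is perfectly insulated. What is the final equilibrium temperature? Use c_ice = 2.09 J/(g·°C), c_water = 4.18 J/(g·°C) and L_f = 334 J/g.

T_f ≈ 38.6 °C

Taking heat into each body as positive, Σ m c ΔT = 0:
ice -17.3→0 °C: 79.1·2.09·17.3 = 2860
  melt ice: 79.1·334 = 26419
  warm the meltwater: 330.64 T
  water: 2119.3(T − 58.4)
2449.9 T = 123765 − 29279 = 94485
T ≈ 38.57 °C. Since T > 0 °C, the all-ice-melts assumption holds.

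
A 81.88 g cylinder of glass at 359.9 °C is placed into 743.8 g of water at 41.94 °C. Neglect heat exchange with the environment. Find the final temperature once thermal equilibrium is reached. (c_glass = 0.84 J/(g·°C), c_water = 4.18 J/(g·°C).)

Heat lost by the glass equals heat gained by the water:
81.88*0.84*(359.9 − T) = 743.8*4.18*(T − 41.94)
68.78(359.9 − T) = 3109.1(T − 41.94)
3177.9 T = 155149  ⇒  T ≈ 48.82 °C

T_f ≈ 48.8 °C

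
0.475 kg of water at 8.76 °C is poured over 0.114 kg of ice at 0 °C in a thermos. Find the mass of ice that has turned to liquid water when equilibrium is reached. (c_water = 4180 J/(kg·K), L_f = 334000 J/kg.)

m_melted ≈ 0.0521 kg

Cooling the water to 0 °C releases 0.475·4180·8.76 = 17393 J.
Melting all 0.114 kg of ice would need 0.114·334000 = 38076 J.
That's not enough to melt it all — equilibrium is at 0 °C with ice remaining.
m_melt = 17393 / L_f = 0.05207 kg.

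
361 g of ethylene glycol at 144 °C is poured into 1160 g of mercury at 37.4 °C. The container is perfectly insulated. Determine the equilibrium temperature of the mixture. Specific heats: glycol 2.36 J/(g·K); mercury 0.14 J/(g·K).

T_f ≈ 126.9 °C

Taking heat into each body as positive, Σ m c ΔT = 0:
361×2.36×(T − 144) + 1160×0.14×(T − 37.4) = 0
851.96(T − 144) + 162.4(T − 37.4) = 0
(851.96 + 162.4) T = 851.96×144 + 162.4×37.4
T = 128756/1014.4 ≈ 126.93 °C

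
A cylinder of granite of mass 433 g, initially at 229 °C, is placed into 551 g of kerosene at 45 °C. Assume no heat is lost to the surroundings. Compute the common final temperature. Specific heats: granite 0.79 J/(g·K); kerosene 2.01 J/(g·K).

|Q_granite| = |Q_kerosene|:
433·0.79·(229 − T) = 551·2.01·(T − 45)
342.07(229 − T) = 1107.5(T − 45)
1449.6 T = 128172  ⇒  T ≈ 88.42 °C

T_f ≈ 88.4 °C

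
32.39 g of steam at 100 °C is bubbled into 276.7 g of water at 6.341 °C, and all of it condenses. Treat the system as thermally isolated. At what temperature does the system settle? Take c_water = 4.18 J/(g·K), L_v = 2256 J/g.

Net heat exchanged in the isolated system is zero:
latent heat released on condensation: 32.39·2256 = 73072; condensate cools 100→T: 32.39·4.18·(T − 100) = 135.39(T − 100); water warms: 276.7·4.18·(T − 6.341) = 1156.6(T − 6.341)
1292 T = 73072 + 13539 + 7334 = 93945
T ≈ 72.71 °C — below 100 °C, confirming all the steam condensed.

T_f ≈ 72.7 °C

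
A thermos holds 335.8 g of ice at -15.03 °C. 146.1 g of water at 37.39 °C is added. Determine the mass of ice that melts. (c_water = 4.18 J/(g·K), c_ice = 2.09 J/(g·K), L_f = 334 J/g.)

m_melted ≈ 36.8 g

Heat available from the water dropping to 0 °C: 146.1·4.18·37.39 = 22834 J.
Warming the ice to 0 °C takes 335.8·2.09·15.03 = 10548 J, leaving 12286 J for melting.
To melt every bit of ice: 335.8·334 = 112157 J.
Since 12286 < 112157 J, not all the ice melts; equilibrium is at 0 °C.
m_melted·334 = 12286  ⇒  m_melted ≈ 36.78 g.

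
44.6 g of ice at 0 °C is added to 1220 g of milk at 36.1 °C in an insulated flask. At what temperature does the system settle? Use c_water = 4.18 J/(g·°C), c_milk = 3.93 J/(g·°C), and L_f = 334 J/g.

T_f ≈ 31.8 °C

Heat gained plus heat lost sum to zero:
fusion: m_ice L_f = 44.6×334 = 14896
  warm the meltwater: 186.43 T
  milk cools: 1220×3.93×(T − 36.1) = 4794.6(T − 36.1)
4981 T = 173085 − 14896 = 158189
T ≈ 31.76 °C (positive, so assuming full melt was valid).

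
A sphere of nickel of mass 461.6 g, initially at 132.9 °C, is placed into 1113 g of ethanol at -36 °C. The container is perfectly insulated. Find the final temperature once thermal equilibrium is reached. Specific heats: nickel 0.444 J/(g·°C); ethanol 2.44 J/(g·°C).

Setting the total heat transfer to zero:
461.6×0.444×(T − 132.9) + 1113×2.44×(T − (-36)) = 0
204.95(T − 132.9) + 2715.7(T − (-36)) = 0
(204.95 + 2715.7) T = 204.95×132.9 + 2715.7×(-36)
T ≈ -24.15 °C

T_f ≈ -24.1 °C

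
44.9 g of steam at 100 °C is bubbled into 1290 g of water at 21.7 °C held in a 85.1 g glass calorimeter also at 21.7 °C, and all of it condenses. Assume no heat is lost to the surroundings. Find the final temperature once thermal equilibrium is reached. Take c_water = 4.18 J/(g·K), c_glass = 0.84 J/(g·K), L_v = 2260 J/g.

Let T be the final temperature. ΣQ_i = 0:
latent heat released on condensation: 44.9×2260 = 101474
  condensed water 100 °C→T: 187.68(T − 100)
  original water: 5392.2(T − 21.7)
  cup: 71.48(T − 21.7)
5651.4 T = 101474 + 18768 + 118562 = 238804
T ≈ 42.26 °C, under the boiling point, so the assumption holds.

T_f ≈ 42.3 °C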